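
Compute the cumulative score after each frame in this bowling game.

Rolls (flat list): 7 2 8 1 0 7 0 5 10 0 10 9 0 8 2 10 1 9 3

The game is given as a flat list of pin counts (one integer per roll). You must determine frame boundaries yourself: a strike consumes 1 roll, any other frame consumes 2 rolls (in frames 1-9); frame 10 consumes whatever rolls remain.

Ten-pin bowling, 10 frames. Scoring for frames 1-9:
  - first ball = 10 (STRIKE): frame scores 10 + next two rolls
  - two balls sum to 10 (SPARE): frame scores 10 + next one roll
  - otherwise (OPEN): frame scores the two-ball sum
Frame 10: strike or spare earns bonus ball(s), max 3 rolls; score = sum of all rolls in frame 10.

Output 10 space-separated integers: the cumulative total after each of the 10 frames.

Answer: 9 18 25 30 50 69 78 98 118 131

Derivation:
Frame 1: OPEN (7+2=9). Cumulative: 9
Frame 2: OPEN (8+1=9). Cumulative: 18
Frame 3: OPEN (0+7=7). Cumulative: 25
Frame 4: OPEN (0+5=5). Cumulative: 30
Frame 5: STRIKE. 10 + next two rolls (0+10) = 20. Cumulative: 50
Frame 6: SPARE (0+10=10). 10 + next roll (9) = 19. Cumulative: 69
Frame 7: OPEN (9+0=9). Cumulative: 78
Frame 8: SPARE (8+2=10). 10 + next roll (10) = 20. Cumulative: 98
Frame 9: STRIKE. 10 + next two rolls (1+9) = 20. Cumulative: 118
Frame 10: SPARE. Sum of all frame-10 rolls (1+9+3) = 13. Cumulative: 131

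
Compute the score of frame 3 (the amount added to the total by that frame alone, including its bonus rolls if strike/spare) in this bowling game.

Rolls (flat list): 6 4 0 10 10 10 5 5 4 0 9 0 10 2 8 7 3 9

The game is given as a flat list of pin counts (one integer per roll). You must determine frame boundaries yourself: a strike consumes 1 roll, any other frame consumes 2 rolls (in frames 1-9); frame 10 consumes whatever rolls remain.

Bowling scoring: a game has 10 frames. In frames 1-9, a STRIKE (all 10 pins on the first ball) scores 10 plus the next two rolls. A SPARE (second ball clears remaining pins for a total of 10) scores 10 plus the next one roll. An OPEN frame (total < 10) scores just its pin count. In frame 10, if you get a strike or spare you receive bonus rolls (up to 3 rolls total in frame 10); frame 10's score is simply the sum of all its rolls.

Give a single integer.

Frame 1: SPARE (6+4=10). 10 + next roll (0) = 10. Cumulative: 10
Frame 2: SPARE (0+10=10). 10 + next roll (10) = 20. Cumulative: 30
Frame 3: STRIKE. 10 + next two rolls (10+5) = 25. Cumulative: 55
Frame 4: STRIKE. 10 + next two rolls (5+5) = 20. Cumulative: 75
Frame 5: SPARE (5+5=10). 10 + next roll (4) = 14. Cumulative: 89

Answer: 25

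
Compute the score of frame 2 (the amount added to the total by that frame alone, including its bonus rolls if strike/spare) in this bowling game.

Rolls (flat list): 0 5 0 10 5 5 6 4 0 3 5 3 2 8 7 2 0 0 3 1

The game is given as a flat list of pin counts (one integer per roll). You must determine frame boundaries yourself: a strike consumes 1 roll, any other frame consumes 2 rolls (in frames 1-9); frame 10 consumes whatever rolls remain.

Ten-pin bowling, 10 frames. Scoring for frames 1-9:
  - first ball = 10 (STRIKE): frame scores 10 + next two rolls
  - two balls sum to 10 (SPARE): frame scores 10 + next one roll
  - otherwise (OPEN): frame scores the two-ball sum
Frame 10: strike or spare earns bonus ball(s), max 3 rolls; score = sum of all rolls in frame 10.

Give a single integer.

Answer: 15

Derivation:
Frame 1: OPEN (0+5=5). Cumulative: 5
Frame 2: SPARE (0+10=10). 10 + next roll (5) = 15. Cumulative: 20
Frame 3: SPARE (5+5=10). 10 + next roll (6) = 16. Cumulative: 36
Frame 4: SPARE (6+4=10). 10 + next roll (0) = 10. Cumulative: 46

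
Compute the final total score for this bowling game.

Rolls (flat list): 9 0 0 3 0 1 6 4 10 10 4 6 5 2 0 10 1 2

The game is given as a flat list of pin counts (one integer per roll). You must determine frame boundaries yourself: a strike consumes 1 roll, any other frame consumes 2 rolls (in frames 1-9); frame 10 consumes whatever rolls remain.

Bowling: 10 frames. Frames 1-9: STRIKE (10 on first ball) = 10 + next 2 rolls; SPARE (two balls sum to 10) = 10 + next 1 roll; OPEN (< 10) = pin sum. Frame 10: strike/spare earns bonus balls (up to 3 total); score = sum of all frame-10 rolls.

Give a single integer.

Frame 1: OPEN (9+0=9). Cumulative: 9
Frame 2: OPEN (0+3=3). Cumulative: 12
Frame 3: OPEN (0+1=1). Cumulative: 13
Frame 4: SPARE (6+4=10). 10 + next roll (10) = 20. Cumulative: 33
Frame 5: STRIKE. 10 + next two rolls (10+4) = 24. Cumulative: 57
Frame 6: STRIKE. 10 + next two rolls (4+6) = 20. Cumulative: 77
Frame 7: SPARE (4+6=10). 10 + next roll (5) = 15. Cumulative: 92
Frame 8: OPEN (5+2=7). Cumulative: 99
Frame 9: SPARE (0+10=10). 10 + next roll (1) = 11. Cumulative: 110
Frame 10: OPEN. Sum of all frame-10 rolls (1+2) = 3. Cumulative: 113

Answer: 113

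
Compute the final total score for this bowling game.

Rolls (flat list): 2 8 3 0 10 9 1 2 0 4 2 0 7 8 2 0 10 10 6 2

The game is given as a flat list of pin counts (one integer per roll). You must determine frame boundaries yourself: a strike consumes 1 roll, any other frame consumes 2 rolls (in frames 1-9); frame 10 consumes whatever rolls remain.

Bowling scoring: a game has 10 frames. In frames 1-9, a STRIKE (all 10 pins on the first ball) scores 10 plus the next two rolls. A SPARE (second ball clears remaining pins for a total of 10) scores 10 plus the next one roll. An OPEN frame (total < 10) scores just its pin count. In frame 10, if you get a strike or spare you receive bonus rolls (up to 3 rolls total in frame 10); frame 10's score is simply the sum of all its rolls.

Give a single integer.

Frame 1: SPARE (2+8=10). 10 + next roll (3) = 13. Cumulative: 13
Frame 2: OPEN (3+0=3). Cumulative: 16
Frame 3: STRIKE. 10 + next two rolls (9+1) = 20. Cumulative: 36
Frame 4: SPARE (9+1=10). 10 + next roll (2) = 12. Cumulative: 48
Frame 5: OPEN (2+0=2). Cumulative: 50
Frame 6: OPEN (4+2=6). Cumulative: 56
Frame 7: OPEN (0+7=7). Cumulative: 63
Frame 8: SPARE (8+2=10). 10 + next roll (0) = 10. Cumulative: 73
Frame 9: SPARE (0+10=10). 10 + next roll (10) = 20. Cumulative: 93
Frame 10: STRIKE. Sum of all frame-10 rolls (10+6+2) = 18. Cumulative: 111

Answer: 111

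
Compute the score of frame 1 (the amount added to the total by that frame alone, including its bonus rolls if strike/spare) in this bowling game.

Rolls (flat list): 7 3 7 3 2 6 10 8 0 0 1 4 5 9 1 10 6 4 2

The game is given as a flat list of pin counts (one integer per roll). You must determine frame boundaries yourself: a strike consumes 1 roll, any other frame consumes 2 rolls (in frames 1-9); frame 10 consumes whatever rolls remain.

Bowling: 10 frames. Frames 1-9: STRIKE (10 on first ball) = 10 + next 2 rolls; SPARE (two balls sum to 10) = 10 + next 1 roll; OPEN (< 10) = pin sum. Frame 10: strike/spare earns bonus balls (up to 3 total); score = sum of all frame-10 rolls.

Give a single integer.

Answer: 17

Derivation:
Frame 1: SPARE (7+3=10). 10 + next roll (7) = 17. Cumulative: 17
Frame 2: SPARE (7+3=10). 10 + next roll (2) = 12. Cumulative: 29
Frame 3: OPEN (2+6=8). Cumulative: 37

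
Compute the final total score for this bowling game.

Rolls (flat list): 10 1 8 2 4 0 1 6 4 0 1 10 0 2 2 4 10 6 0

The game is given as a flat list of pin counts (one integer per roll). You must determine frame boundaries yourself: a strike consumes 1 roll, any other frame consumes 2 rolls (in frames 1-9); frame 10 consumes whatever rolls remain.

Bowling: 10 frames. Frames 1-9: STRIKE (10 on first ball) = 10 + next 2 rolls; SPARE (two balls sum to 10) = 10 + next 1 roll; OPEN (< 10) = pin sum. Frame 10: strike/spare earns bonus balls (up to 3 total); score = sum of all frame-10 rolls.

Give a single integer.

Answer: 82

Derivation:
Frame 1: STRIKE. 10 + next two rolls (1+8) = 19. Cumulative: 19
Frame 2: OPEN (1+8=9). Cumulative: 28
Frame 3: OPEN (2+4=6). Cumulative: 34
Frame 4: OPEN (0+1=1). Cumulative: 35
Frame 5: SPARE (6+4=10). 10 + next roll (0) = 10. Cumulative: 45
Frame 6: OPEN (0+1=1). Cumulative: 46
Frame 7: STRIKE. 10 + next two rolls (0+2) = 12. Cumulative: 58
Frame 8: OPEN (0+2=2). Cumulative: 60
Frame 9: OPEN (2+4=6). Cumulative: 66
Frame 10: STRIKE. Sum of all frame-10 rolls (10+6+0) = 16. Cumulative: 82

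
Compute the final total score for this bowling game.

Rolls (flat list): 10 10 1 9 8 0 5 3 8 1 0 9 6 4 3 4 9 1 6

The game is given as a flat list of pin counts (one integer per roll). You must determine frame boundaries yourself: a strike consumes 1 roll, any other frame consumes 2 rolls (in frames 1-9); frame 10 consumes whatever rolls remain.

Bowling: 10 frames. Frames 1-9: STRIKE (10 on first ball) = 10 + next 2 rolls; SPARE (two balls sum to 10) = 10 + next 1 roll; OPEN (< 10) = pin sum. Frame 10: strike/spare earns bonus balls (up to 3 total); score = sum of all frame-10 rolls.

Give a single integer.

Frame 1: STRIKE. 10 + next two rolls (10+1) = 21. Cumulative: 21
Frame 2: STRIKE. 10 + next two rolls (1+9) = 20. Cumulative: 41
Frame 3: SPARE (1+9=10). 10 + next roll (8) = 18. Cumulative: 59
Frame 4: OPEN (8+0=8). Cumulative: 67
Frame 5: OPEN (5+3=8). Cumulative: 75
Frame 6: OPEN (8+1=9). Cumulative: 84
Frame 7: OPEN (0+9=9). Cumulative: 93
Frame 8: SPARE (6+4=10). 10 + next roll (3) = 13. Cumulative: 106
Frame 9: OPEN (3+4=7). Cumulative: 113
Frame 10: SPARE. Sum of all frame-10 rolls (9+1+6) = 16. Cumulative: 129

Answer: 129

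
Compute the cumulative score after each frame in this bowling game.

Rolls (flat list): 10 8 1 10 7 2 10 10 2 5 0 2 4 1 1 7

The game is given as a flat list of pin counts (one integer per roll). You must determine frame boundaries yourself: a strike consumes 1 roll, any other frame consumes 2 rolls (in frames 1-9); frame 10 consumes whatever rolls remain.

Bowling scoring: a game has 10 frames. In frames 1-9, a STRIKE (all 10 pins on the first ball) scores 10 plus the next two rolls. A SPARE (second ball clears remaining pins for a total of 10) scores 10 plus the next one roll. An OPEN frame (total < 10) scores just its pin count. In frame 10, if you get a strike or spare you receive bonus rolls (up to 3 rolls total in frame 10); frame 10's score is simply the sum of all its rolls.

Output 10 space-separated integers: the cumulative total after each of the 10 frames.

Frame 1: STRIKE. 10 + next two rolls (8+1) = 19. Cumulative: 19
Frame 2: OPEN (8+1=9). Cumulative: 28
Frame 3: STRIKE. 10 + next two rolls (7+2) = 19. Cumulative: 47
Frame 4: OPEN (7+2=9). Cumulative: 56
Frame 5: STRIKE. 10 + next two rolls (10+2) = 22. Cumulative: 78
Frame 6: STRIKE. 10 + next two rolls (2+5) = 17. Cumulative: 95
Frame 7: OPEN (2+5=7). Cumulative: 102
Frame 8: OPEN (0+2=2). Cumulative: 104
Frame 9: OPEN (4+1=5). Cumulative: 109
Frame 10: OPEN. Sum of all frame-10 rolls (1+7) = 8. Cumulative: 117

Answer: 19 28 47 56 78 95 102 104 109 117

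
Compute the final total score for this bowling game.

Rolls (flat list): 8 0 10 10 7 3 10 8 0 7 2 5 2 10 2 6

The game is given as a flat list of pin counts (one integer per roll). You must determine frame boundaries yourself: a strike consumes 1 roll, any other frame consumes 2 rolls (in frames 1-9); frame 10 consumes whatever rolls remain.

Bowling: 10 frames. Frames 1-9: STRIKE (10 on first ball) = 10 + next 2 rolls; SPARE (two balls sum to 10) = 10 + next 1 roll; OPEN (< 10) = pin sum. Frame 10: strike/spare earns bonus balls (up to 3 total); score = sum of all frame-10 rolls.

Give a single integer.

Answer: 143

Derivation:
Frame 1: OPEN (8+0=8). Cumulative: 8
Frame 2: STRIKE. 10 + next two rolls (10+7) = 27. Cumulative: 35
Frame 3: STRIKE. 10 + next two rolls (7+3) = 20. Cumulative: 55
Frame 4: SPARE (7+3=10). 10 + next roll (10) = 20. Cumulative: 75
Frame 5: STRIKE. 10 + next two rolls (8+0) = 18. Cumulative: 93
Frame 6: OPEN (8+0=8). Cumulative: 101
Frame 7: OPEN (7+2=9). Cumulative: 110
Frame 8: OPEN (5+2=7). Cumulative: 117
Frame 9: STRIKE. 10 + next two rolls (2+6) = 18. Cumulative: 135
Frame 10: OPEN. Sum of all frame-10 rolls (2+6) = 8. Cumulative: 143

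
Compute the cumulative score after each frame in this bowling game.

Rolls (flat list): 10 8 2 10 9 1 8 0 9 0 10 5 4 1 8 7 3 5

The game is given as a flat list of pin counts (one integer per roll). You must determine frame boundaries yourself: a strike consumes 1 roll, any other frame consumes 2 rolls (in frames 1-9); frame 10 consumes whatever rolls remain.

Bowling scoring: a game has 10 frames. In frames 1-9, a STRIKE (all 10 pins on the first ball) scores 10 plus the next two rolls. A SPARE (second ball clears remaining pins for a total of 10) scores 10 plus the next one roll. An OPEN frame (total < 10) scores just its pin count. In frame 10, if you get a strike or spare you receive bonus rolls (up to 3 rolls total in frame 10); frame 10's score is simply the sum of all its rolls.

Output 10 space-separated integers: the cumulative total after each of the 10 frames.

Answer: 20 40 60 78 86 95 114 123 132 147

Derivation:
Frame 1: STRIKE. 10 + next two rolls (8+2) = 20. Cumulative: 20
Frame 2: SPARE (8+2=10). 10 + next roll (10) = 20. Cumulative: 40
Frame 3: STRIKE. 10 + next two rolls (9+1) = 20. Cumulative: 60
Frame 4: SPARE (9+1=10). 10 + next roll (8) = 18. Cumulative: 78
Frame 5: OPEN (8+0=8). Cumulative: 86
Frame 6: OPEN (9+0=9). Cumulative: 95
Frame 7: STRIKE. 10 + next two rolls (5+4) = 19. Cumulative: 114
Frame 8: OPEN (5+4=9). Cumulative: 123
Frame 9: OPEN (1+8=9). Cumulative: 132
Frame 10: SPARE. Sum of all frame-10 rolls (7+3+5) = 15. Cumulative: 147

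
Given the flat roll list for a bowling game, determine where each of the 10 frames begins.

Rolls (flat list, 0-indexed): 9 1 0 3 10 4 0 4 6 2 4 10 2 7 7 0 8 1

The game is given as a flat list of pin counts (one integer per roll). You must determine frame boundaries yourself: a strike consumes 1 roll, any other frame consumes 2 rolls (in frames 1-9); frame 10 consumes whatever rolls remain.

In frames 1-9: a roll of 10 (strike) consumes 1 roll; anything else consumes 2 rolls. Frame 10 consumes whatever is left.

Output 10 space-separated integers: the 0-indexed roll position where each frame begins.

Frame 1 starts at roll index 0: rolls=9,1 (sum=10), consumes 2 rolls
Frame 2 starts at roll index 2: rolls=0,3 (sum=3), consumes 2 rolls
Frame 3 starts at roll index 4: roll=10 (strike), consumes 1 roll
Frame 4 starts at roll index 5: rolls=4,0 (sum=4), consumes 2 rolls
Frame 5 starts at roll index 7: rolls=4,6 (sum=10), consumes 2 rolls
Frame 6 starts at roll index 9: rolls=2,4 (sum=6), consumes 2 rolls
Frame 7 starts at roll index 11: roll=10 (strike), consumes 1 roll
Frame 8 starts at roll index 12: rolls=2,7 (sum=9), consumes 2 rolls
Frame 9 starts at roll index 14: rolls=7,0 (sum=7), consumes 2 rolls
Frame 10 starts at roll index 16: 2 remaining rolls

Answer: 0 2 4 5 7 9 11 12 14 16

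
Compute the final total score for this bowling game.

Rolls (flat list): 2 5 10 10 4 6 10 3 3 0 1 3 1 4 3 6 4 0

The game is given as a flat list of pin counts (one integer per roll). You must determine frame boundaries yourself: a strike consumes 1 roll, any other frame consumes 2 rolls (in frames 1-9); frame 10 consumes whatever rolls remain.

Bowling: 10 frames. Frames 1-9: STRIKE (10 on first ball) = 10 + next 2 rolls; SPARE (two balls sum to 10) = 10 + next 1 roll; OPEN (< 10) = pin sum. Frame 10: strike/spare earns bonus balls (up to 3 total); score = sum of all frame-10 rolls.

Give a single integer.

Frame 1: OPEN (2+5=7). Cumulative: 7
Frame 2: STRIKE. 10 + next two rolls (10+4) = 24. Cumulative: 31
Frame 3: STRIKE. 10 + next two rolls (4+6) = 20. Cumulative: 51
Frame 4: SPARE (4+6=10). 10 + next roll (10) = 20. Cumulative: 71
Frame 5: STRIKE. 10 + next two rolls (3+3) = 16. Cumulative: 87
Frame 6: OPEN (3+3=6). Cumulative: 93
Frame 7: OPEN (0+1=1). Cumulative: 94
Frame 8: OPEN (3+1=4). Cumulative: 98
Frame 9: OPEN (4+3=7). Cumulative: 105
Frame 10: SPARE. Sum of all frame-10 rolls (6+4+0) = 10. Cumulative: 115

Answer: 115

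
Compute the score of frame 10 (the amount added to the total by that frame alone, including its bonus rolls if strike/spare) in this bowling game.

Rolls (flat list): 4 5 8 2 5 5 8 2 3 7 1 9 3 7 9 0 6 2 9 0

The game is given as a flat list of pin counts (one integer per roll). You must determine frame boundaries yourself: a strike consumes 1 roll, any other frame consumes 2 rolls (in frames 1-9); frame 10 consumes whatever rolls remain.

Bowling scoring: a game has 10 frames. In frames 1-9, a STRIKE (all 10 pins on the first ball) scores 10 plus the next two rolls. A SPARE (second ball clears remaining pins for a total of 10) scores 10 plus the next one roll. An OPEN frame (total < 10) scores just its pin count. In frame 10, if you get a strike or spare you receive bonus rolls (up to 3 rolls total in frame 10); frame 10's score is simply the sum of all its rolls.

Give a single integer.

Frame 1: OPEN (4+5=9). Cumulative: 9
Frame 2: SPARE (8+2=10). 10 + next roll (5) = 15. Cumulative: 24
Frame 3: SPARE (5+5=10). 10 + next roll (8) = 18. Cumulative: 42
Frame 4: SPARE (8+2=10). 10 + next roll (3) = 13. Cumulative: 55
Frame 5: SPARE (3+7=10). 10 + next roll (1) = 11. Cumulative: 66
Frame 6: SPARE (1+9=10). 10 + next roll (3) = 13. Cumulative: 79
Frame 7: SPARE (3+7=10). 10 + next roll (9) = 19. Cumulative: 98
Frame 8: OPEN (9+0=9). Cumulative: 107
Frame 9: OPEN (6+2=8). Cumulative: 115
Frame 10: OPEN. Sum of all frame-10 rolls (9+0) = 9. Cumulative: 124

Answer: 9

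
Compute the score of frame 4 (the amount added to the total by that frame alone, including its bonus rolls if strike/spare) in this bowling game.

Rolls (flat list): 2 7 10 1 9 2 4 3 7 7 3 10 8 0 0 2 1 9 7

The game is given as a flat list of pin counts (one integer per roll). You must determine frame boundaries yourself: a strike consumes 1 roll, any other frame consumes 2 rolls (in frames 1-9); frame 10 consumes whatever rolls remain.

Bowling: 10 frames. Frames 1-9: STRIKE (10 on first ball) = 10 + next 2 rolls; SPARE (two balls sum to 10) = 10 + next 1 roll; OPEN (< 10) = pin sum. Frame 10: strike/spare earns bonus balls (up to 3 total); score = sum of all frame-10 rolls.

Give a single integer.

Answer: 6

Derivation:
Frame 1: OPEN (2+7=9). Cumulative: 9
Frame 2: STRIKE. 10 + next two rolls (1+9) = 20. Cumulative: 29
Frame 3: SPARE (1+9=10). 10 + next roll (2) = 12. Cumulative: 41
Frame 4: OPEN (2+4=6). Cumulative: 47
Frame 5: SPARE (3+7=10). 10 + next roll (7) = 17. Cumulative: 64
Frame 6: SPARE (7+3=10). 10 + next roll (10) = 20. Cumulative: 84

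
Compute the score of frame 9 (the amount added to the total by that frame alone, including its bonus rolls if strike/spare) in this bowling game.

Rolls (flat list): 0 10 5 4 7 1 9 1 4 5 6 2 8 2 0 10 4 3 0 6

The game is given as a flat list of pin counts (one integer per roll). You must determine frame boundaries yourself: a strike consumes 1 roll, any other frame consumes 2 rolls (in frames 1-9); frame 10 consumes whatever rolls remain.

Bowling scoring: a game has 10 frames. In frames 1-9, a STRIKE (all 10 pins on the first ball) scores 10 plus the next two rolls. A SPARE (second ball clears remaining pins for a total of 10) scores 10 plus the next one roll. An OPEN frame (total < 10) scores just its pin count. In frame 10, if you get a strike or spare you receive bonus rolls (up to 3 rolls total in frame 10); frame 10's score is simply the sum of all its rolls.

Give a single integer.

Frame 1: SPARE (0+10=10). 10 + next roll (5) = 15. Cumulative: 15
Frame 2: OPEN (5+4=9). Cumulative: 24
Frame 3: OPEN (7+1=8). Cumulative: 32
Frame 4: SPARE (9+1=10). 10 + next roll (4) = 14. Cumulative: 46
Frame 5: OPEN (4+5=9). Cumulative: 55
Frame 6: OPEN (6+2=8). Cumulative: 63
Frame 7: SPARE (8+2=10). 10 + next roll (0) = 10. Cumulative: 73
Frame 8: SPARE (0+10=10). 10 + next roll (4) = 14. Cumulative: 87
Frame 9: OPEN (4+3=7). Cumulative: 94
Frame 10: OPEN. Sum of all frame-10 rolls (0+6) = 6. Cumulative: 100

Answer: 7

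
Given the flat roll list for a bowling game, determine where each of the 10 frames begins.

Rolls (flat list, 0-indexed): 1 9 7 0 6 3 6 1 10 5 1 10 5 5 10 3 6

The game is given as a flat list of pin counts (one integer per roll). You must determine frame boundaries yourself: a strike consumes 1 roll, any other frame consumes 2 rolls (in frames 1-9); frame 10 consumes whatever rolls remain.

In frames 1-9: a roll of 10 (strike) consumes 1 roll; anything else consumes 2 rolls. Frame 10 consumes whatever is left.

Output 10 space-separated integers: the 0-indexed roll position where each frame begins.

Frame 1 starts at roll index 0: rolls=1,9 (sum=10), consumes 2 rolls
Frame 2 starts at roll index 2: rolls=7,0 (sum=7), consumes 2 rolls
Frame 3 starts at roll index 4: rolls=6,3 (sum=9), consumes 2 rolls
Frame 4 starts at roll index 6: rolls=6,1 (sum=7), consumes 2 rolls
Frame 5 starts at roll index 8: roll=10 (strike), consumes 1 roll
Frame 6 starts at roll index 9: rolls=5,1 (sum=6), consumes 2 rolls
Frame 7 starts at roll index 11: roll=10 (strike), consumes 1 roll
Frame 8 starts at roll index 12: rolls=5,5 (sum=10), consumes 2 rolls
Frame 9 starts at roll index 14: roll=10 (strike), consumes 1 roll
Frame 10 starts at roll index 15: 2 remaining rolls

Answer: 0 2 4 6 8 9 11 12 14 15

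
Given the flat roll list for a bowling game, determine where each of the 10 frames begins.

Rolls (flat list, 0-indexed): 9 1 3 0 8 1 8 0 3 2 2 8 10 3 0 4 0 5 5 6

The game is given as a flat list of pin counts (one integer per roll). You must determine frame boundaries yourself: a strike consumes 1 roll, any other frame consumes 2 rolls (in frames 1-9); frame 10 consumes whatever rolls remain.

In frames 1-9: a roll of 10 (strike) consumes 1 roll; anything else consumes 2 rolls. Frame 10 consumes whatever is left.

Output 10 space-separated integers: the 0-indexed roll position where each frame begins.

Answer: 0 2 4 6 8 10 12 13 15 17

Derivation:
Frame 1 starts at roll index 0: rolls=9,1 (sum=10), consumes 2 rolls
Frame 2 starts at roll index 2: rolls=3,0 (sum=3), consumes 2 rolls
Frame 3 starts at roll index 4: rolls=8,1 (sum=9), consumes 2 rolls
Frame 4 starts at roll index 6: rolls=8,0 (sum=8), consumes 2 rolls
Frame 5 starts at roll index 8: rolls=3,2 (sum=5), consumes 2 rolls
Frame 6 starts at roll index 10: rolls=2,8 (sum=10), consumes 2 rolls
Frame 7 starts at roll index 12: roll=10 (strike), consumes 1 roll
Frame 8 starts at roll index 13: rolls=3,0 (sum=3), consumes 2 rolls
Frame 9 starts at roll index 15: rolls=4,0 (sum=4), consumes 2 rolls
Frame 10 starts at roll index 17: 3 remaining rolls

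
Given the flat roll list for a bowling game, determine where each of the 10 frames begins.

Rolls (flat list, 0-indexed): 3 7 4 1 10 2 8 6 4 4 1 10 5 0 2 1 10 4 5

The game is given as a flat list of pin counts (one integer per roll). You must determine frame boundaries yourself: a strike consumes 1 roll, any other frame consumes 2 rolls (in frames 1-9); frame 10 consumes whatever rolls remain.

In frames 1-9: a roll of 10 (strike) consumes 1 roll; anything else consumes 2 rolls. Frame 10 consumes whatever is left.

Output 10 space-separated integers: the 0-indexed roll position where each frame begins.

Answer: 0 2 4 5 7 9 11 12 14 16

Derivation:
Frame 1 starts at roll index 0: rolls=3,7 (sum=10), consumes 2 rolls
Frame 2 starts at roll index 2: rolls=4,1 (sum=5), consumes 2 rolls
Frame 3 starts at roll index 4: roll=10 (strike), consumes 1 roll
Frame 4 starts at roll index 5: rolls=2,8 (sum=10), consumes 2 rolls
Frame 5 starts at roll index 7: rolls=6,4 (sum=10), consumes 2 rolls
Frame 6 starts at roll index 9: rolls=4,1 (sum=5), consumes 2 rolls
Frame 7 starts at roll index 11: roll=10 (strike), consumes 1 roll
Frame 8 starts at roll index 12: rolls=5,0 (sum=5), consumes 2 rolls
Frame 9 starts at roll index 14: rolls=2,1 (sum=3), consumes 2 rolls
Frame 10 starts at roll index 16: 3 remaining rolls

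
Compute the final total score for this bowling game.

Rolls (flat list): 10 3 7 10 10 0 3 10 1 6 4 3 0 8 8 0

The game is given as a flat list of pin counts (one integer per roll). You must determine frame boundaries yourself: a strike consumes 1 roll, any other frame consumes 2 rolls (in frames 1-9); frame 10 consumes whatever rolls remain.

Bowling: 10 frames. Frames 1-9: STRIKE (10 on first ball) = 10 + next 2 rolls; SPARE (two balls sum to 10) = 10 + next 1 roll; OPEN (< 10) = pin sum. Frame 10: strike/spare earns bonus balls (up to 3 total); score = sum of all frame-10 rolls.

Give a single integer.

Frame 1: STRIKE. 10 + next two rolls (3+7) = 20. Cumulative: 20
Frame 2: SPARE (3+7=10). 10 + next roll (10) = 20. Cumulative: 40
Frame 3: STRIKE. 10 + next two rolls (10+0) = 20. Cumulative: 60
Frame 4: STRIKE. 10 + next two rolls (0+3) = 13. Cumulative: 73
Frame 5: OPEN (0+3=3). Cumulative: 76
Frame 6: STRIKE. 10 + next two rolls (1+6) = 17. Cumulative: 93
Frame 7: OPEN (1+6=7). Cumulative: 100
Frame 8: OPEN (4+3=7). Cumulative: 107
Frame 9: OPEN (0+8=8). Cumulative: 115
Frame 10: OPEN. Sum of all frame-10 rolls (8+0) = 8. Cumulative: 123

Answer: 123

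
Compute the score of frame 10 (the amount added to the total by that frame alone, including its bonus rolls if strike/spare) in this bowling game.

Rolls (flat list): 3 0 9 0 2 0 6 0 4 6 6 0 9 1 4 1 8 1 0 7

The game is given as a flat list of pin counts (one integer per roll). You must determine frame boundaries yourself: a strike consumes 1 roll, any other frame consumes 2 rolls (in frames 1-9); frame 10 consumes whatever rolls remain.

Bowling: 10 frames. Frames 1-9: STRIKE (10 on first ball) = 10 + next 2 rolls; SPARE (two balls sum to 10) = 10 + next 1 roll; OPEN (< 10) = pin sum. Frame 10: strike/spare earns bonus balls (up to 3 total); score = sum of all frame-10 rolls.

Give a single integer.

Frame 1: OPEN (3+0=3). Cumulative: 3
Frame 2: OPEN (9+0=9). Cumulative: 12
Frame 3: OPEN (2+0=2). Cumulative: 14
Frame 4: OPEN (6+0=6). Cumulative: 20
Frame 5: SPARE (4+6=10). 10 + next roll (6) = 16. Cumulative: 36
Frame 6: OPEN (6+0=6). Cumulative: 42
Frame 7: SPARE (9+1=10). 10 + next roll (4) = 14. Cumulative: 56
Frame 8: OPEN (4+1=5). Cumulative: 61
Frame 9: OPEN (8+1=9). Cumulative: 70
Frame 10: OPEN. Sum of all frame-10 rolls (0+7) = 7. Cumulative: 77

Answer: 7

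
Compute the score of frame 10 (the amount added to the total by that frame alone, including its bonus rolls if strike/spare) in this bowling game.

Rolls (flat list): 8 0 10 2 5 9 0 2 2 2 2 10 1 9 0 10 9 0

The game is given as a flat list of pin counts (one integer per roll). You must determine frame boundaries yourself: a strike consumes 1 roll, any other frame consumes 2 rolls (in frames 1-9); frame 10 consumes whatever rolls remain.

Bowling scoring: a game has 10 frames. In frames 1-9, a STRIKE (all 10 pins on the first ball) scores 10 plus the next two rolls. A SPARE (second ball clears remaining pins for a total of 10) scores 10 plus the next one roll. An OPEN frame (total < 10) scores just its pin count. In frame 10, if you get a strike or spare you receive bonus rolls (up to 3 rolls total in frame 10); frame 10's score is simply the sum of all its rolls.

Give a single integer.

Answer: 9

Derivation:
Frame 1: OPEN (8+0=8). Cumulative: 8
Frame 2: STRIKE. 10 + next two rolls (2+5) = 17. Cumulative: 25
Frame 3: OPEN (2+5=7). Cumulative: 32
Frame 4: OPEN (9+0=9). Cumulative: 41
Frame 5: OPEN (2+2=4). Cumulative: 45
Frame 6: OPEN (2+2=4). Cumulative: 49
Frame 7: STRIKE. 10 + next two rolls (1+9) = 20. Cumulative: 69
Frame 8: SPARE (1+9=10). 10 + next roll (0) = 10. Cumulative: 79
Frame 9: SPARE (0+10=10). 10 + next roll (9) = 19. Cumulative: 98
Frame 10: OPEN. Sum of all frame-10 rolls (9+0) = 9. Cumulative: 107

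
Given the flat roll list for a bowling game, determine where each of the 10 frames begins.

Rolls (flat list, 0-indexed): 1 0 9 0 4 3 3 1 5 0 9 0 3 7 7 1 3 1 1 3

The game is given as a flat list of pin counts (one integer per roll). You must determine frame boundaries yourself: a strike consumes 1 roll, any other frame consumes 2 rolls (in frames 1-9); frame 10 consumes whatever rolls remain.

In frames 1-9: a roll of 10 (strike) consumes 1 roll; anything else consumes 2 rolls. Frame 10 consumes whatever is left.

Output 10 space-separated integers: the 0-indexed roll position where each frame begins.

Frame 1 starts at roll index 0: rolls=1,0 (sum=1), consumes 2 rolls
Frame 2 starts at roll index 2: rolls=9,0 (sum=9), consumes 2 rolls
Frame 3 starts at roll index 4: rolls=4,3 (sum=7), consumes 2 rolls
Frame 4 starts at roll index 6: rolls=3,1 (sum=4), consumes 2 rolls
Frame 5 starts at roll index 8: rolls=5,0 (sum=5), consumes 2 rolls
Frame 6 starts at roll index 10: rolls=9,0 (sum=9), consumes 2 rolls
Frame 7 starts at roll index 12: rolls=3,7 (sum=10), consumes 2 rolls
Frame 8 starts at roll index 14: rolls=7,1 (sum=8), consumes 2 rolls
Frame 9 starts at roll index 16: rolls=3,1 (sum=4), consumes 2 rolls
Frame 10 starts at roll index 18: 2 remaining rolls

Answer: 0 2 4 6 8 10 12 14 16 18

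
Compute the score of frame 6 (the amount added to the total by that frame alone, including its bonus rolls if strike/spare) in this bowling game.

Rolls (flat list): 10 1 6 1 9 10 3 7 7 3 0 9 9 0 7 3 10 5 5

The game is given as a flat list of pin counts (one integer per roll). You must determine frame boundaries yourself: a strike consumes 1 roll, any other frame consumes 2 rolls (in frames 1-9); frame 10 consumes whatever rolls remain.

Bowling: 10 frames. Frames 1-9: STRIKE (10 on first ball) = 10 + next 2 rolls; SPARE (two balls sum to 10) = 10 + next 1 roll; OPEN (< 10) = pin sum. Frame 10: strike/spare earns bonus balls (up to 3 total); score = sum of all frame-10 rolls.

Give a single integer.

Frame 1: STRIKE. 10 + next two rolls (1+6) = 17. Cumulative: 17
Frame 2: OPEN (1+6=7). Cumulative: 24
Frame 3: SPARE (1+9=10). 10 + next roll (10) = 20. Cumulative: 44
Frame 4: STRIKE. 10 + next two rolls (3+7) = 20. Cumulative: 64
Frame 5: SPARE (3+7=10). 10 + next roll (7) = 17. Cumulative: 81
Frame 6: SPARE (7+3=10). 10 + next roll (0) = 10. Cumulative: 91
Frame 7: OPEN (0+9=9). Cumulative: 100
Frame 8: OPEN (9+0=9). Cumulative: 109

Answer: 10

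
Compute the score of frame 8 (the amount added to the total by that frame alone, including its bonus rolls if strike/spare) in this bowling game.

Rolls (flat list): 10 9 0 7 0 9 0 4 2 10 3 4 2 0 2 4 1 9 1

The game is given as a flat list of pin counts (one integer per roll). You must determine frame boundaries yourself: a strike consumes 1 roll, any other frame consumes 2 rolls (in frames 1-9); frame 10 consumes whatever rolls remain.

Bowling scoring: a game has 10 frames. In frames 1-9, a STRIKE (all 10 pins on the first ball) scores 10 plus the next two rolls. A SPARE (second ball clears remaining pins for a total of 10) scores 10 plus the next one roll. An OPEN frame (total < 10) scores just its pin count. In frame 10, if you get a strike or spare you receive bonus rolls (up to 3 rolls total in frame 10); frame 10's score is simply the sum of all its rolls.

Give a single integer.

Answer: 2

Derivation:
Frame 1: STRIKE. 10 + next two rolls (9+0) = 19. Cumulative: 19
Frame 2: OPEN (9+0=9). Cumulative: 28
Frame 3: OPEN (7+0=7). Cumulative: 35
Frame 4: OPEN (9+0=9). Cumulative: 44
Frame 5: OPEN (4+2=6). Cumulative: 50
Frame 6: STRIKE. 10 + next two rolls (3+4) = 17. Cumulative: 67
Frame 7: OPEN (3+4=7). Cumulative: 74
Frame 8: OPEN (2+0=2). Cumulative: 76
Frame 9: OPEN (2+4=6). Cumulative: 82
Frame 10: SPARE. Sum of all frame-10 rolls (1+9+1) = 11. Cumulative: 93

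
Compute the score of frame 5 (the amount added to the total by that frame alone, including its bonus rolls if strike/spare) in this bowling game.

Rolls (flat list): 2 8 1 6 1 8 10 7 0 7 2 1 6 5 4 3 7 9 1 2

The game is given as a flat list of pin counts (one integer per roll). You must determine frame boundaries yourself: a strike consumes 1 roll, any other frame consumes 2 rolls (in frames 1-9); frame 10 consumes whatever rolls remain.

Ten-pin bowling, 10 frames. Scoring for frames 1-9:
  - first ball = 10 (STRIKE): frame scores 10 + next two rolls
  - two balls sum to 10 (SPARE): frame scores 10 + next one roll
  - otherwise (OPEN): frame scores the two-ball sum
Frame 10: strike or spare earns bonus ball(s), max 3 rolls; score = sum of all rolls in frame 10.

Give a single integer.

Answer: 7

Derivation:
Frame 1: SPARE (2+8=10). 10 + next roll (1) = 11. Cumulative: 11
Frame 2: OPEN (1+6=7). Cumulative: 18
Frame 3: OPEN (1+8=9). Cumulative: 27
Frame 4: STRIKE. 10 + next two rolls (7+0) = 17. Cumulative: 44
Frame 5: OPEN (7+0=7). Cumulative: 51
Frame 6: OPEN (7+2=9). Cumulative: 60
Frame 7: OPEN (1+6=7). Cumulative: 67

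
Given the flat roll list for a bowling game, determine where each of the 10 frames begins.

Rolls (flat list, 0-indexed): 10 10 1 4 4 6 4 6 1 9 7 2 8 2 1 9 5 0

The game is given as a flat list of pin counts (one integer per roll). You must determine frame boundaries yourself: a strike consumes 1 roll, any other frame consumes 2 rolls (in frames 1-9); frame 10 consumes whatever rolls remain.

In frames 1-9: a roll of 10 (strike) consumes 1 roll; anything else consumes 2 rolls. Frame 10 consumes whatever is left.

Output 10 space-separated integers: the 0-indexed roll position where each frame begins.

Frame 1 starts at roll index 0: roll=10 (strike), consumes 1 roll
Frame 2 starts at roll index 1: roll=10 (strike), consumes 1 roll
Frame 3 starts at roll index 2: rolls=1,4 (sum=5), consumes 2 rolls
Frame 4 starts at roll index 4: rolls=4,6 (sum=10), consumes 2 rolls
Frame 5 starts at roll index 6: rolls=4,6 (sum=10), consumes 2 rolls
Frame 6 starts at roll index 8: rolls=1,9 (sum=10), consumes 2 rolls
Frame 7 starts at roll index 10: rolls=7,2 (sum=9), consumes 2 rolls
Frame 8 starts at roll index 12: rolls=8,2 (sum=10), consumes 2 rolls
Frame 9 starts at roll index 14: rolls=1,9 (sum=10), consumes 2 rolls
Frame 10 starts at roll index 16: 2 remaining rolls

Answer: 0 1 2 4 6 8 10 12 14 16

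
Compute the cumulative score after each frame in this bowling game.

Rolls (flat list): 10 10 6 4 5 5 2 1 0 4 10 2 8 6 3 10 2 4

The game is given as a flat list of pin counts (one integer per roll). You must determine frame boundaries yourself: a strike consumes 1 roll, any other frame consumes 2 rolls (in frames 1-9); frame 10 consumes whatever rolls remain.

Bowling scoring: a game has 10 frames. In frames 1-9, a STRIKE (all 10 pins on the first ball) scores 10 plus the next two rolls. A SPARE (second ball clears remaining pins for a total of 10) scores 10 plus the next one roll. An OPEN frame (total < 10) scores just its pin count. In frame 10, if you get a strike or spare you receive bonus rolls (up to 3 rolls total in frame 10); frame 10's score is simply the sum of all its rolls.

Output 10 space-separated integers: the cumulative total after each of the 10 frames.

Frame 1: STRIKE. 10 + next two rolls (10+6) = 26. Cumulative: 26
Frame 2: STRIKE. 10 + next two rolls (6+4) = 20. Cumulative: 46
Frame 3: SPARE (6+4=10). 10 + next roll (5) = 15. Cumulative: 61
Frame 4: SPARE (5+5=10). 10 + next roll (2) = 12. Cumulative: 73
Frame 5: OPEN (2+1=3). Cumulative: 76
Frame 6: OPEN (0+4=4). Cumulative: 80
Frame 7: STRIKE. 10 + next two rolls (2+8) = 20. Cumulative: 100
Frame 8: SPARE (2+8=10). 10 + next roll (6) = 16. Cumulative: 116
Frame 9: OPEN (6+3=9). Cumulative: 125
Frame 10: STRIKE. Sum of all frame-10 rolls (10+2+4) = 16. Cumulative: 141

Answer: 26 46 61 73 76 80 100 116 125 141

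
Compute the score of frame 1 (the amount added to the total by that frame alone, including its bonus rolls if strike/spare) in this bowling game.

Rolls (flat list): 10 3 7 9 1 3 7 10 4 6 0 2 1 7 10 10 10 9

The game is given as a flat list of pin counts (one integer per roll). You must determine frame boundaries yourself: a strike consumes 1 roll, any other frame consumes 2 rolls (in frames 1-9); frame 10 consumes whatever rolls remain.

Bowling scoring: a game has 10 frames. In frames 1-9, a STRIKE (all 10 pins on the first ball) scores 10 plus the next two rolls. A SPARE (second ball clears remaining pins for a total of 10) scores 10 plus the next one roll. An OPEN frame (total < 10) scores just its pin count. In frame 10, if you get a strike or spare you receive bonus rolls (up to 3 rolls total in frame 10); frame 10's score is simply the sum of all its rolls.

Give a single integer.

Answer: 20

Derivation:
Frame 1: STRIKE. 10 + next two rolls (3+7) = 20. Cumulative: 20
Frame 2: SPARE (3+7=10). 10 + next roll (9) = 19. Cumulative: 39
Frame 3: SPARE (9+1=10). 10 + next roll (3) = 13. Cumulative: 52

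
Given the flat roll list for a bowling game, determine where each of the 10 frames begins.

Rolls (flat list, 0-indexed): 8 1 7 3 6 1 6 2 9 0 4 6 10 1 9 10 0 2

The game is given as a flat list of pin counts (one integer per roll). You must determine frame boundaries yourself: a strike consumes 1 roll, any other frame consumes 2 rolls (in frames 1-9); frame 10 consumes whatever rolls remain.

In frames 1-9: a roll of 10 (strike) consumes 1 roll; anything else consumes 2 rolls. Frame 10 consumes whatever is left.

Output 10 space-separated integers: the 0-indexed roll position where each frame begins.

Answer: 0 2 4 6 8 10 12 13 15 16

Derivation:
Frame 1 starts at roll index 0: rolls=8,1 (sum=9), consumes 2 rolls
Frame 2 starts at roll index 2: rolls=7,3 (sum=10), consumes 2 rolls
Frame 3 starts at roll index 4: rolls=6,1 (sum=7), consumes 2 rolls
Frame 4 starts at roll index 6: rolls=6,2 (sum=8), consumes 2 rolls
Frame 5 starts at roll index 8: rolls=9,0 (sum=9), consumes 2 rolls
Frame 6 starts at roll index 10: rolls=4,6 (sum=10), consumes 2 rolls
Frame 7 starts at roll index 12: roll=10 (strike), consumes 1 roll
Frame 8 starts at roll index 13: rolls=1,9 (sum=10), consumes 2 rolls
Frame 9 starts at roll index 15: roll=10 (strike), consumes 1 roll
Frame 10 starts at roll index 16: 2 remaining rolls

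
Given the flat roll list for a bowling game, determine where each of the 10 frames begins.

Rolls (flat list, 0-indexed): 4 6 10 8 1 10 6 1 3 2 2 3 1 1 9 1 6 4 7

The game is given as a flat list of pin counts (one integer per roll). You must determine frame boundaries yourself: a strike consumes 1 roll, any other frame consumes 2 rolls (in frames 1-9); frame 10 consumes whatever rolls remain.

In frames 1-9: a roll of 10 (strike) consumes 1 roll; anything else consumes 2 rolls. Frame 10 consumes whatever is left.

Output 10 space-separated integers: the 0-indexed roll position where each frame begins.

Answer: 0 2 3 5 6 8 10 12 14 16

Derivation:
Frame 1 starts at roll index 0: rolls=4,6 (sum=10), consumes 2 rolls
Frame 2 starts at roll index 2: roll=10 (strike), consumes 1 roll
Frame 3 starts at roll index 3: rolls=8,1 (sum=9), consumes 2 rolls
Frame 4 starts at roll index 5: roll=10 (strike), consumes 1 roll
Frame 5 starts at roll index 6: rolls=6,1 (sum=7), consumes 2 rolls
Frame 6 starts at roll index 8: rolls=3,2 (sum=5), consumes 2 rolls
Frame 7 starts at roll index 10: rolls=2,3 (sum=5), consumes 2 rolls
Frame 8 starts at roll index 12: rolls=1,1 (sum=2), consumes 2 rolls
Frame 9 starts at roll index 14: rolls=9,1 (sum=10), consumes 2 rolls
Frame 10 starts at roll index 16: 3 remaining rolls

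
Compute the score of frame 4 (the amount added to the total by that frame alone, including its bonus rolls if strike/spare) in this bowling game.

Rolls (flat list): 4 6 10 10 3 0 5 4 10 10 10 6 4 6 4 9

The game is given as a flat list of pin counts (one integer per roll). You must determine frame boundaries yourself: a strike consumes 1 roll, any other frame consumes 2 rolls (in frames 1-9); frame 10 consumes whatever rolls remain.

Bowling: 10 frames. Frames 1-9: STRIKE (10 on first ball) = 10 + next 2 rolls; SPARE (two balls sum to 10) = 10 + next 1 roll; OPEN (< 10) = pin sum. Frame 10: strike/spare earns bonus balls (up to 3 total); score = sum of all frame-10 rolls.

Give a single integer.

Answer: 3

Derivation:
Frame 1: SPARE (4+6=10). 10 + next roll (10) = 20. Cumulative: 20
Frame 2: STRIKE. 10 + next two rolls (10+3) = 23. Cumulative: 43
Frame 3: STRIKE. 10 + next two rolls (3+0) = 13. Cumulative: 56
Frame 4: OPEN (3+0=3). Cumulative: 59
Frame 5: OPEN (5+4=9). Cumulative: 68
Frame 6: STRIKE. 10 + next two rolls (10+10) = 30. Cumulative: 98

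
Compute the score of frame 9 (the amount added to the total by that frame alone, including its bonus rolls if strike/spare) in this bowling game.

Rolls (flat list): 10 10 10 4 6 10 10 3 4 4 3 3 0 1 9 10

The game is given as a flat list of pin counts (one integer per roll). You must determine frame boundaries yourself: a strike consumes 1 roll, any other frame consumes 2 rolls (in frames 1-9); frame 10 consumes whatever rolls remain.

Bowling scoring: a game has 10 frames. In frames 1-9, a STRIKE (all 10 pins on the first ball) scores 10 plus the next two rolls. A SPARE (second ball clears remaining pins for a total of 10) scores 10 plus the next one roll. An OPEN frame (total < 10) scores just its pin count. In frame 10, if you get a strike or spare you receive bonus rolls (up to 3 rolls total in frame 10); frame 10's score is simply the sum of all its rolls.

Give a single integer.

Frame 1: STRIKE. 10 + next two rolls (10+10) = 30. Cumulative: 30
Frame 2: STRIKE. 10 + next two rolls (10+4) = 24. Cumulative: 54
Frame 3: STRIKE. 10 + next two rolls (4+6) = 20. Cumulative: 74
Frame 4: SPARE (4+6=10). 10 + next roll (10) = 20. Cumulative: 94
Frame 5: STRIKE. 10 + next two rolls (10+3) = 23. Cumulative: 117
Frame 6: STRIKE. 10 + next two rolls (3+4) = 17. Cumulative: 134
Frame 7: OPEN (3+4=7). Cumulative: 141
Frame 8: OPEN (4+3=7). Cumulative: 148
Frame 9: OPEN (3+0=3). Cumulative: 151
Frame 10: SPARE. Sum of all frame-10 rolls (1+9+10) = 20. Cumulative: 171

Answer: 3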